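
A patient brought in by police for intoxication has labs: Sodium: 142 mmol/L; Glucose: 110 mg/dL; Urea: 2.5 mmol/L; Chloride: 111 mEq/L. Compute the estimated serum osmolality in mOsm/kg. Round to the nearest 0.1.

292.6 mOsm/kg

Calculated osmolality = 2·Na + glucose/18 + urea
= 2·142 + 110/18 + 2.5
= 284 + 6.11 + 2.50
= 292.61 mOsm/kg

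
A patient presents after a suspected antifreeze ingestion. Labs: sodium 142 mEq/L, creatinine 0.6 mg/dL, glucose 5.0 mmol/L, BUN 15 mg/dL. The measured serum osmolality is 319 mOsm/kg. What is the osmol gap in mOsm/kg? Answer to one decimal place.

Calculated osmolality = 2·Na + glucose + BUN/2.8
= 2·142 + 5 + 15/2.8
= 284 + 5 + 5.36
= 294.36 mOsm/kg ≈ 294.4 mOsm/kg
Osmolar gap = measured − calculated = 319 − 294.4 = 24.6 mOsm/kg

24.6 mOsm/kg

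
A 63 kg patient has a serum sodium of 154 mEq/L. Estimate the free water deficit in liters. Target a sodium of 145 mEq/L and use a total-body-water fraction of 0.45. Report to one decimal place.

TBW = 0.45 · 63 = 28.35 L
Free water deficit = TBW · (Na/145 − 1)
= 28.35 · (154/145 − 1)
= 28.35 · 0.0621
= 1.76 L

1.8 L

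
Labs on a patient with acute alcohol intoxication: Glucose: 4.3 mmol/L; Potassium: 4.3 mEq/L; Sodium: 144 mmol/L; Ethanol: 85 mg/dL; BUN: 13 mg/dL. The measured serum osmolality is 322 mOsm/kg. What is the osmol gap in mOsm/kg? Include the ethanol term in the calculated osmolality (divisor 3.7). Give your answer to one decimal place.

2.1 mOsm/kg

Calculated osmolality = 2·Na + glucose + BUN/2.8 + ethanol/3.7
= 2·144 + 4.3 + 13/2.8 + 85/3.7
= 288 + 4.30 + 4.64 + 22.97
= 319.91 mOsm/kg ≈ 319.9 mOsm/kg
Osmolar gap = measured − calculated = 322 − 319.9 = 2.1 mOsm/kg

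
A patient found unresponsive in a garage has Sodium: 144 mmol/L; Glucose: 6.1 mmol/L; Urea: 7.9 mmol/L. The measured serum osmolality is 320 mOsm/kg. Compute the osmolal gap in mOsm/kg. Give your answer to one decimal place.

18.0 mOsm/kg

Calculated osmolality = 2·Na + glucose + urea
= 2·144 + 6.1 + 7.9
= 288 + 6.10 + 7.90
= 302 mOsm/kg ≈ 302.0 mOsm/kg
Osmolar gap = measured − calculated = 320 − 302.0 = 18.0 mOsm/kg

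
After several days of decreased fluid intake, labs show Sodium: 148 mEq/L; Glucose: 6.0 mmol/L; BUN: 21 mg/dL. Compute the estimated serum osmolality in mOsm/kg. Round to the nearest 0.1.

309.5 mOsm/kg

Calculated osmolality = 2·Na + glucose + BUN/2.8
= 2·148 + 6 + 21/2.8
= 296 + 6 + 7.50
= 309.5 mOsm/kg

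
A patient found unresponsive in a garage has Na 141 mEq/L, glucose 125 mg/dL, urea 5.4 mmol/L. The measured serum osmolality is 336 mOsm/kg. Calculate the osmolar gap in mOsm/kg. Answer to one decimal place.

Calculated osmolality = 2·Na + glucose/18 + urea
= 2·141 + 125/18 + 5.4
= 282 + 6.94 + 5.40
= 294.34 mOsm/kg ≈ 294.3 mOsm/kg
Osmolar gap = measured − calculated = 336 − 294.3 = 41.7 mOsm/kg

41.7 mOsm/kg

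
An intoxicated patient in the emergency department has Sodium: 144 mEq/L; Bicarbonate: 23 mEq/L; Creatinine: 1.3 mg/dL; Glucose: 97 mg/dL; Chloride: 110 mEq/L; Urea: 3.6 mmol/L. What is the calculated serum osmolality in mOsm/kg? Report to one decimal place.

Calculated osmolality = 2·Na + glucose/18 + urea
= 2·144 + 97/18 + 3.6
= 288 + 5.39 + 3.60
= 296.99 mOsm/kg

297.0 mOsm/kg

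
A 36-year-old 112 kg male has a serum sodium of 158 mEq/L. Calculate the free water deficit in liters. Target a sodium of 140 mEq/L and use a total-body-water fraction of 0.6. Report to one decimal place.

8.6 L

TBW = 0.6 · 112 = 67.2 L
Free water deficit = TBW · (Na/140 − 1)
= 67.2 · (158/140 − 1)
= 67.2 · 0.1286
= 8.64 L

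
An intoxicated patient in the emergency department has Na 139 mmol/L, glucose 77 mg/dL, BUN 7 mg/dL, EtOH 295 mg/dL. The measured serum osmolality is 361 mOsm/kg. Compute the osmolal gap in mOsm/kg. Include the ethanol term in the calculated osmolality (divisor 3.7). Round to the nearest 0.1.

Calculated osmolality = 2·Na + glucose/18 + BUN/2.8 + ethanol/3.7
= 2·139 + 77/18 + 7/2.8 + 295/3.7
= 278 + 4.28 + 2.50 + 79.73
= 364.51 mOsm/kg ≈ 364.5 mOsm/kg
Osmolar gap = measured − calculated = 361 − 364.5 = -3.5 mOsm/kg

-3.5 mOsm/kg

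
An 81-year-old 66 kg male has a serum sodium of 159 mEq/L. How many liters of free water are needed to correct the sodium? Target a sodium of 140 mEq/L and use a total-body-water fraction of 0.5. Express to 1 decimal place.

TBW = 0.5 · 66 = 33 L
Free water deficit = TBW · (Na/140 − 1)
= 33 · (159/140 − 1)
= 33 · 0.1357
= 4.48 L

4.5 L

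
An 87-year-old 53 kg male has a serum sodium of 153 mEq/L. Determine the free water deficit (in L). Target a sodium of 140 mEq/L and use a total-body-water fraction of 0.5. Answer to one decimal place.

TBW = 0.5 · 53 = 26.5 L
Free water deficit = TBW · (Na/140 − 1)
= 26.5 · (153/140 − 1)
= 26.5 · 0.0929
= 2.46 L

2.5 L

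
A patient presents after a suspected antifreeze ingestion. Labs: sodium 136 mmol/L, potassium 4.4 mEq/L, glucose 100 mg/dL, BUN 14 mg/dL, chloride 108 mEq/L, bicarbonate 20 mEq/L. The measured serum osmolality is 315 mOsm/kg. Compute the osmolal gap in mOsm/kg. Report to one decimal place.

32.4 mOsm/kg

Calculated osmolality = 2·Na + glucose/18 + BUN/2.8
= 2·136 + 100/18 + 14/2.8
= 272 + 5.56 + 5
= 282.56 mOsm/kg ≈ 282.6 mOsm/kg
Osmolar gap = measured − calculated = 315 − 282.6 = 32.4 mOsm/kg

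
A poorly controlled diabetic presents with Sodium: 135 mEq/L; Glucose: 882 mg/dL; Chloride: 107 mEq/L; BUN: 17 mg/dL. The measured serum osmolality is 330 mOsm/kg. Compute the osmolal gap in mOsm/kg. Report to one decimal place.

4.9 mOsm/kg

Calculated osmolality = 2·Na + glucose/18 + BUN/2.8
= 2·135 + 882/18 + 17/2.8
= 270 + 49 + 6.07
= 325.07 mOsm/kg ≈ 325.1 mOsm/kg
Osmolar gap = measured − calculated = 330 − 325.1 = 4.9 mOsm/kg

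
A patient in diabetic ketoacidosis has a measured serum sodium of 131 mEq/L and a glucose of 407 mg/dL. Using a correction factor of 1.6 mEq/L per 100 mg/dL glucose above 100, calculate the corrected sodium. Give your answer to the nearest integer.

Corrected Na = measured Na + 1.6 · (glucose − 100)/100
= 131 + 1.6 · (407 − 100)/100
= 131 + 4.9
= 135.9 mEq/L

136 mEq/L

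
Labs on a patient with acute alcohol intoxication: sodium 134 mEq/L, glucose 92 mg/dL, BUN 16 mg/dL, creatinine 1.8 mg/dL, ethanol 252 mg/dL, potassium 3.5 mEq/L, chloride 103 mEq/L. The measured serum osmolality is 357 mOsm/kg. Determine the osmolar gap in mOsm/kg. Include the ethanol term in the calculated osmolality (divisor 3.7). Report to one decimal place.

10.1 mOsm/kg

Calculated osmolality = 2·Na + glucose/18 + BUN/2.8 + ethanol/3.7
= 2·134 + 92/18 + 16/2.8 + 252/3.7
= 268 + 5.11 + 5.71 + 68.11
= 346.93 mOsm/kg ≈ 346.9 mOsm/kg
Osmolar gap = measured − calculated = 357 − 346.9 = 10.1 mOsm/kg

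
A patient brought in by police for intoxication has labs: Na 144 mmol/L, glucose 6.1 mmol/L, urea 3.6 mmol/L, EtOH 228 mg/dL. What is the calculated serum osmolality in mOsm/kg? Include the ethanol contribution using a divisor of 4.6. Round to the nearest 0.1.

347.3 mOsm/kg

Calculated osmolality = 2·Na + glucose + urea + ethanol/4.6
= 2·144 + 6.1 + 3.6 + 228/4.6
= 288 + 6.10 + 3.60 + 49.57
= 347.27 mOsm/kg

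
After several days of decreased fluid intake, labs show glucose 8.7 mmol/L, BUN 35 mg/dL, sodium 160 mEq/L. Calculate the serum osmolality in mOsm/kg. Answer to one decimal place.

Calculated osmolality = 2·Na + glucose + BUN/2.8
= 2·160 + 8.7 + 35/2.8
= 320 + 8.70 + 12.50
= 341.2 mOsm/kg

341.2 mOsm/kg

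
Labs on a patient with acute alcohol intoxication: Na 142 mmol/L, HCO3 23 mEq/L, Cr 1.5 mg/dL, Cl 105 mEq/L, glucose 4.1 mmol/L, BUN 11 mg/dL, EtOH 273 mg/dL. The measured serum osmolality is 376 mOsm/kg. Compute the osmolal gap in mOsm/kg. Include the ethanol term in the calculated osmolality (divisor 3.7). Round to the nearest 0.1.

Calculated osmolality = 2·Na + glucose + BUN/2.8 + ethanol/3.7
= 2·142 + 4.1 + 11/2.8 + 273/3.7
= 284 + 4.10 + 3.93 + 73.78
= 365.81 mOsm/kg ≈ 365.8 mOsm/kg
Osmolar gap = measured − calculated = 376 − 365.8 = 10.2 mOsm/kg

10.2 mOsm/kg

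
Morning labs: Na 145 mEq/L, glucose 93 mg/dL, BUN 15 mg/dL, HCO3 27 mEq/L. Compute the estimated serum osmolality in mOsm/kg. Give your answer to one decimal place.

300.5 mOsm/kg

Calculated osmolality = 2·Na + glucose/18 + BUN/2.8
= 2·145 + 93/18 + 15/2.8
= 290 + 5.17 + 5.36
= 300.53 mOsm/kg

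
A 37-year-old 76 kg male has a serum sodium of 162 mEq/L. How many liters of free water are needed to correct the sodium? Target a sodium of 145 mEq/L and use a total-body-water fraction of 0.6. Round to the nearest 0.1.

5.3 L

TBW = 0.6 · 76 = 45.6 L
Free water deficit = TBW · (Na/145 − 1)
= 45.6 · (162/145 − 1)
= 45.6 · 0.1172
= 5.34 L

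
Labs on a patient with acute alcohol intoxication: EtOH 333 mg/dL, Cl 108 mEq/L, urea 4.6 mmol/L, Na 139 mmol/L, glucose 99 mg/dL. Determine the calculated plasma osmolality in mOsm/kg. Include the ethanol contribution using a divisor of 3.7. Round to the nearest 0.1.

378.1 mOsm/kg

Calculated osmolality = 2·Na + glucose/18 + urea + ethanol/3.7
= 2·139 + 99/18 + 4.6 + 333/3.7
= 278 + 5.50 + 4.60 + 90
= 378.1 mOsm/kg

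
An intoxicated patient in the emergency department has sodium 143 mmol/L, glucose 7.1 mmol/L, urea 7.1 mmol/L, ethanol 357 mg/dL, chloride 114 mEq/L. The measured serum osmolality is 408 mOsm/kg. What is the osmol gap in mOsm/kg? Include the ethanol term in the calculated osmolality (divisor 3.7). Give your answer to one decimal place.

Calculated osmolality = 2·Na + glucose + urea + ethanol/3.7
= 2·143 + 7.1 + 7.1 + 357/3.7
= 286 + 7.10 + 7.10 + 96.49
= 396.69 mOsm/kg ≈ 396.7 mOsm/kg
Osmolar gap = measured − calculated = 408 − 396.7 = 11.3 mOsm/kg

11.3 mOsm/kg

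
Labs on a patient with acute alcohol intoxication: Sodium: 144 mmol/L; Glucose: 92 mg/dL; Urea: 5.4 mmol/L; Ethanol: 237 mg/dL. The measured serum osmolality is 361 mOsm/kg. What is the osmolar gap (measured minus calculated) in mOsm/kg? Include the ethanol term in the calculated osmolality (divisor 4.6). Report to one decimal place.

11.0 mOsm/kg

Calculated osmolality = 2·Na + glucose/18 + urea + ethanol/4.6
= 2·144 + 92/18 + 5.4 + 237/4.6
= 288 + 5.11 + 5.40 + 51.52
= 350.03 mOsm/kg ≈ 350.0 mOsm/kg
Osmolar gap = measured − calculated = 361 − 350.0 = 11.0 mOsm/kg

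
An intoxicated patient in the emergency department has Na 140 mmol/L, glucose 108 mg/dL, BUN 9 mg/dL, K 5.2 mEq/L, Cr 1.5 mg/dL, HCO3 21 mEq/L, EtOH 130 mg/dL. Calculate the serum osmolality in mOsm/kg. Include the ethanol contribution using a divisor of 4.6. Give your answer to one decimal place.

317.5 mOsm/kg

Calculated osmolality = 2·Na + glucose/18 + BUN/2.8 + ethanol/4.6
= 2·140 + 108/18 + 9/2.8 + 130/4.6
= 280 + 6 + 3.21 + 28.26
= 317.47 mOsm/kg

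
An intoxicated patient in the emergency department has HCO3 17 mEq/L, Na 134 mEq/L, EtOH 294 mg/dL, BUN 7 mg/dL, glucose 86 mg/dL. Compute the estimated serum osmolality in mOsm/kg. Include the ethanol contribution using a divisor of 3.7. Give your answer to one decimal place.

354.7 mOsm/kg

Calculated osmolality = 2·Na + glucose/18 + BUN/2.8 + ethanol/3.7
= 2·134 + 86/18 + 7/2.8 + 294/3.7
= 268 + 4.78 + 2.50 + 79.46
= 354.74 mOsm/kg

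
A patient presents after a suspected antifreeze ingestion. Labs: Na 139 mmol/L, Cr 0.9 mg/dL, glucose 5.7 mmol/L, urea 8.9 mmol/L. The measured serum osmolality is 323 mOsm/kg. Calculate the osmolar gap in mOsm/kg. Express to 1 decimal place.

Calculated osmolality = 2·Na + glucose + urea
= 2·139 + 5.7 + 8.9
= 278 + 5.70 + 8.90
= 292.6 mOsm/kg ≈ 292.6 mOsm/kg
Osmolar gap = measured − calculated = 323 − 292.6 = 30.4 mOsm/kg

30.4 mOsm/kg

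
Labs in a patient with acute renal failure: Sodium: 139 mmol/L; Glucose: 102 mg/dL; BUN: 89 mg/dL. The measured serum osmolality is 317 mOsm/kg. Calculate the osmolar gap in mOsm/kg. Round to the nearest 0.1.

Calculated osmolality = 2·Na + glucose/18 + BUN/2.8
= 2·139 + 102/18 + 89/2.8
= 278 + 5.67 + 31.79
= 315.46 mOsm/kg ≈ 315.5 mOsm/kg
Osmolar gap = measured − calculated = 317 − 315.5 = 1.5 mOsm/kg

1.5 mOsm/kg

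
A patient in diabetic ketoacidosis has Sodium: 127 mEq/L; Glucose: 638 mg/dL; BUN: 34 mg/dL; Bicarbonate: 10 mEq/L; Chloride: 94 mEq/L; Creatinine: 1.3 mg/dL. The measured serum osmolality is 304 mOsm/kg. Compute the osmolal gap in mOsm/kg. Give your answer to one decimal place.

2.4 mOsm/kg

Calculated osmolality = 2·Na + glucose/18 + BUN/2.8
= 2·127 + 638/18 + 34/2.8
= 254 + 35.44 + 12.14
= 301.58 mOsm/kg ≈ 301.6 mOsm/kg
Osmolar gap = measured − calculated = 304 − 301.6 = 2.4 mOsm/kg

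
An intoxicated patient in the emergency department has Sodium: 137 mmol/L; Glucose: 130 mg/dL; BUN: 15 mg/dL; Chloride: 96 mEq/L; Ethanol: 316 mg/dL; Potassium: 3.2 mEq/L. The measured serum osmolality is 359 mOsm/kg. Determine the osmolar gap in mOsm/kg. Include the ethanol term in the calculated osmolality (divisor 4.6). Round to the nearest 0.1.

3.7 mOsm/kg

Calculated osmolality = 2·Na + glucose/18 + BUN/2.8 + ethanol/4.6
= 2·137 + 130/18 + 15/2.8 + 316/4.6
= 274 + 7.22 + 5.36 + 68.70
= 355.28 mOsm/kg ≈ 355.3 mOsm/kg
Osmolar gap = measured − calculated = 359 − 355.3 = 3.7 mOsm/kg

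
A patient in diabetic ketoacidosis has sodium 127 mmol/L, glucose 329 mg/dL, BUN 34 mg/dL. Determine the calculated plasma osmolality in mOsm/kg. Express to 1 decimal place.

284.4 mOsm/kg

Calculated osmolality = 2·Na + glucose/18 + BUN/2.8
= 2·127 + 329/18 + 34/2.8
= 254 + 18.28 + 12.14
= 284.42 mOsm/kg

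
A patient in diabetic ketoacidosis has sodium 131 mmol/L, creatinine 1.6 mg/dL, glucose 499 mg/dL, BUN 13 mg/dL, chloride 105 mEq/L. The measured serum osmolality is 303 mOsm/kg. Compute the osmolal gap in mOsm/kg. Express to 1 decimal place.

8.6 mOsm/kg

Calculated osmolality = 2·Na + glucose/18 + BUN/2.8
= 2·131 + 499/18 + 13/2.8
= 262 + 27.72 + 4.64
= 294.36 mOsm/kg ≈ 294.4 mOsm/kg
Osmolar gap = measured − calculated = 303 − 294.4 = 8.6 mOsm/kg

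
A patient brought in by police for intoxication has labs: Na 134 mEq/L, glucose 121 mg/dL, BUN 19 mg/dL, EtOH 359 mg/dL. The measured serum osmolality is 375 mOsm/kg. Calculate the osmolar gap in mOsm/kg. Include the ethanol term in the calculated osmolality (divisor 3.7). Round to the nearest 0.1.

Calculated osmolality = 2·Na + glucose/18 + BUN/2.8 + ethanol/3.7
= 2·134 + 121/18 + 19/2.8 + 359/3.7
= 268 + 6.72 + 6.79 + 97.03
= 378.54 mOsm/kg ≈ 378.5 mOsm/kg
Osmolar gap = measured − calculated = 375 − 378.5 = -3.5 mOsm/kg

-3.5 mOsm/kg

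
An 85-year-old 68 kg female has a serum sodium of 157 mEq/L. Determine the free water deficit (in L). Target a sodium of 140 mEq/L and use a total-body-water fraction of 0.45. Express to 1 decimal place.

TBW = 0.45 · 68 = 30.6 L
Free water deficit = TBW · (Na/140 − 1)
= 30.6 · (157/140 − 1)
= 30.6 · 0.1214
= 3.71 L

3.7 L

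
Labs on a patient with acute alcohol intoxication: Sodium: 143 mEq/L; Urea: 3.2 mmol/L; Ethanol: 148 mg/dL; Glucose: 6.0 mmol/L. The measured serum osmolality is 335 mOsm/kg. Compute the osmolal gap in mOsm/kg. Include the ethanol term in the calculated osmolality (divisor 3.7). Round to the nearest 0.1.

Calculated osmolality = 2·Na + glucose + urea + ethanol/3.7
= 2·143 + 6 + 3.2 + 148/3.7
= 286 + 6 + 3.20 + 40
= 335.2 mOsm/kg ≈ 335.2 mOsm/kg
Osmolar gap = measured − calculated = 335 − 335.2 = -0.2 mOsm/kg

-0.2 mOsm/kg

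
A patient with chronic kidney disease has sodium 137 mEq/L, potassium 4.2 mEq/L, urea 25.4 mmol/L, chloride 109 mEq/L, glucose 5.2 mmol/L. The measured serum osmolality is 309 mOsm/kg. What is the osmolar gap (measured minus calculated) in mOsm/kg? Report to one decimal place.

Calculated osmolality = 2·Na + glucose + urea
= 2·137 + 5.2 + 25.4
= 274 + 5.20 + 25.40
= 304.6 mOsm/kg ≈ 304.6 mOsm/kg
Osmolar gap = measured − calculated = 309 − 304.6 = 4.4 mOsm/kg

4.4 mOsm/kg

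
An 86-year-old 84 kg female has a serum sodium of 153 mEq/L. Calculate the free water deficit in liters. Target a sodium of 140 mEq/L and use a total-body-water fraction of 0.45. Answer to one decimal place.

3.5 L

TBW = 0.45 · 84 = 37.8 L
Free water deficit = TBW · (Na/140 − 1)
= 37.8 · (153/140 − 1)
= 37.8 · 0.0929
= 3.51 L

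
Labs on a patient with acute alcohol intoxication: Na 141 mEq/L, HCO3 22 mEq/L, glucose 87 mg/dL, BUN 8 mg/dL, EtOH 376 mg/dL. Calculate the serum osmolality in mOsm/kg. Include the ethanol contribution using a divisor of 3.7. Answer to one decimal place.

Calculated osmolality = 2·Na + glucose/18 + BUN/2.8 + ethanol/3.7
= 2·141 + 87/18 + 8/2.8 + 376/3.7
= 282 + 4.83 + 2.86 + 101.62
= 391.31 mOsm/kg

391.3 mOsm/kg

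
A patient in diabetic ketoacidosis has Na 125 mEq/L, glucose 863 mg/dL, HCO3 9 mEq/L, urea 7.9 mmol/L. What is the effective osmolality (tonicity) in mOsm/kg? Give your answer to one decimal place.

297.9 mOsm/kg

Effective osmolality excludes urea (freely permeant across cell membranes):
2·Na + glucose/18
= 2·125 + 863/18
= 250 + 47.94
= 297.94 mOsm/kg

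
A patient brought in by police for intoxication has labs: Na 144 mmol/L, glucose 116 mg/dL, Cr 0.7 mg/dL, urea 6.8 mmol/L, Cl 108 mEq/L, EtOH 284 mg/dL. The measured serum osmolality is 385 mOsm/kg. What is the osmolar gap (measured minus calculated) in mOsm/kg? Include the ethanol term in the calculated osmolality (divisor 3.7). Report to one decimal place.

Calculated osmolality = 2·Na + glucose/18 + urea + ethanol/3.7
= 2·144 + 116/18 + 6.8 + 284/3.7
= 288 + 6.44 + 6.80 + 76.76
= 378 mOsm/kg ≈ 378.0 mOsm/kg
Osmolar gap = measured − calculated = 385 − 378.0 = 7.0 mOsm/kg

7.0 mOsm/kg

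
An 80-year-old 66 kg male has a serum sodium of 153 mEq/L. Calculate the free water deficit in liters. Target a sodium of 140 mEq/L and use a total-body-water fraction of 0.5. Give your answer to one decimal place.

TBW = 0.5 · 66 = 33 L
Free water deficit = TBW · (Na/140 − 1)
= 33 · (153/140 − 1)
= 33 · 0.0929
= 3.07 L

3.1 L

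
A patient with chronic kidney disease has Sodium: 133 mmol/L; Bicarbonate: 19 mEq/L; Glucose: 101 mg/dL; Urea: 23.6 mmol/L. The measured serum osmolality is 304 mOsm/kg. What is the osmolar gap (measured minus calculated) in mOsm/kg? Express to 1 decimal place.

Calculated osmolality = 2·Na + glucose/18 + urea
= 2·133 + 101/18 + 23.6
= 266 + 5.61 + 23.60
= 295.21 mOsm/kg ≈ 295.2 mOsm/kg
Osmolar gap = measured − calculated = 304 − 295.2 = 8.8 mOsm/kg

8.8 mOsm/kg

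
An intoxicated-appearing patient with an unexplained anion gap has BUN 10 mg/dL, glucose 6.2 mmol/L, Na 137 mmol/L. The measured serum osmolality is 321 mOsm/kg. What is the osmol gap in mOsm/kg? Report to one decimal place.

Calculated osmolality = 2·Na + glucose + BUN/2.8
= 2·137 + 6.2 + 10/2.8
= 274 + 6.20 + 3.57
= 283.77 mOsm/kg ≈ 283.8 mOsm/kg
Osmolar gap = measured − calculated = 321 − 283.8 = 37.2 mOsm/kg

37.2 mOsm/kg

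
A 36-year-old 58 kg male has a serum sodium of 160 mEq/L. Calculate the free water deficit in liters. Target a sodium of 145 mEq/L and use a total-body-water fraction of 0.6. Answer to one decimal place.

TBW = 0.6 · 58 = 34.8 L
Free water deficit = TBW · (Na/145 − 1)
= 34.8 · (160/145 − 1)
= 34.8 · 0.1034
= 3.6 L

3.6 L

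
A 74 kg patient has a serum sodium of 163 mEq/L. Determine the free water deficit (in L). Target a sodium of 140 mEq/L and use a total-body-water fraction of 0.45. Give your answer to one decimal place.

5.5 L

TBW = 0.45 · 74 = 33.3 L
Free water deficit = TBW · (Na/140 − 1)
= 33.3 · (163/140 − 1)
= 33.3 · 0.1643
= 5.47 L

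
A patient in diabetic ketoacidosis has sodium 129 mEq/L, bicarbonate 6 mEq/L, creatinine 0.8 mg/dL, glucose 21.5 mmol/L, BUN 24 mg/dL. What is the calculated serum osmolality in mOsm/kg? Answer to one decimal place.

288.1 mOsm/kg

Calculated osmolality = 2·Na + glucose + BUN/2.8
= 2·129 + 21.5 + 24/2.8
= 258 + 21.50 + 8.57
= 288.07 mOsm/kg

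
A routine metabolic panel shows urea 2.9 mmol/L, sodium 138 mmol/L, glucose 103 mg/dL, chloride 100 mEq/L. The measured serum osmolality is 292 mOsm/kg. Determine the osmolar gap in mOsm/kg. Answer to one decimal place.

7.4 mOsm/kg

Calculated osmolality = 2·Na + glucose/18 + urea
= 2·138 + 103/18 + 2.9
= 276 + 5.72 + 2.90
= 284.62 mOsm/kg ≈ 284.6 mOsm/kg
Osmolar gap = measured − calculated = 292 − 284.6 = 7.4 mOsm/kg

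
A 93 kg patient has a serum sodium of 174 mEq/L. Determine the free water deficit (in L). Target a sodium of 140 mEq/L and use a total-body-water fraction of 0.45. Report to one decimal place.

TBW = 0.45 · 93 = 41.85 L
Free water deficit = TBW · (Na/140 − 1)
= 41.85 · (174/140 − 1)
= 41.85 · 0.2429
= 10.17 L

10.2 L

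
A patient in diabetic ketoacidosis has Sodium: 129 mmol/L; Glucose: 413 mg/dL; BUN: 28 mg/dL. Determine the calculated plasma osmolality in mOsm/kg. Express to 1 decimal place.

Calculated osmolality = 2·Na + glucose/18 + BUN/2.8
= 2·129 + 413/18 + 28/2.8
= 258 + 22.94 + 10
= 290.94 mOsm/kg

290.9 mOsm/kg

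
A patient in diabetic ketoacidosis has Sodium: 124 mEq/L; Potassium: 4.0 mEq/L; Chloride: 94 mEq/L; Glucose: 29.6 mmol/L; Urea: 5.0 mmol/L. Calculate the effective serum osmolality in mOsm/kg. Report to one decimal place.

Effective osmolality excludes urea (freely permeant across cell membranes):
2·Na + glucose
= 2·124 + 29.6
= 248 + 29.6
= 277.6 mOsm/kg

277.6 mOsm/kg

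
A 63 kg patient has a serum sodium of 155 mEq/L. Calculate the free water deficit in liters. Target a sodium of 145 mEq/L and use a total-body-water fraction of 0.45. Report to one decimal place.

2.0 L

TBW = 0.45 · 63 = 28.35 L
Free water deficit = TBW · (Na/145 − 1)
= 28.35 · (155/145 − 1)
= 28.35 · 0.069
= 1.96 L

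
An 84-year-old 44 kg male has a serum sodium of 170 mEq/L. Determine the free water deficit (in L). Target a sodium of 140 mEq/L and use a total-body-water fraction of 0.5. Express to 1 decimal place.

4.7 L

TBW = 0.5 · 44 = 22 L
Free water deficit = TBW · (Na/140 − 1)
= 22 · (170/140 − 1)
= 22 · 0.2143
= 4.71 L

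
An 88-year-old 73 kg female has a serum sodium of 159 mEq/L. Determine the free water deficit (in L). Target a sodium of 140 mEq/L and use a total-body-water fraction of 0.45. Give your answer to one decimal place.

4.5 L

TBW = 0.45 · 73 = 32.85 L
Free water deficit = TBW · (Na/140 − 1)
= 32.85 · (159/140 − 1)
= 32.85 · 0.1357
= 4.46 L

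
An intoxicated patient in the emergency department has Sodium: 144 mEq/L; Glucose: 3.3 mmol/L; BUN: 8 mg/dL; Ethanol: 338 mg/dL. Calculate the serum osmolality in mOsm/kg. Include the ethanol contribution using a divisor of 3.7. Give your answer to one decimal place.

Calculated osmolality = 2·Na + glucose + BUN/2.8 + ethanol/3.7
= 2·144 + 3.3 + 8/2.8 + 338/3.7
= 288 + 3.30 + 2.86 + 91.35
= 385.51 mOsm/kg

385.5 mOsm/kg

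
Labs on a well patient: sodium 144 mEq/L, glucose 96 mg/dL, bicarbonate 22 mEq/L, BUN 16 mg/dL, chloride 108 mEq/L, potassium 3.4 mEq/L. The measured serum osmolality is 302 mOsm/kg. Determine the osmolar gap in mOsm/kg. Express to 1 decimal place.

3.0 mOsm/kg

Calculated osmolality = 2·Na + glucose/18 + BUN/2.8
= 2·144 + 96/18 + 16/2.8
= 288 + 5.33 + 5.71
= 299.04 mOsm/kg ≈ 299.0 mOsm/kg
Osmolar gap = measured − calculated = 302 − 299.0 = 3.0 mOsm/kg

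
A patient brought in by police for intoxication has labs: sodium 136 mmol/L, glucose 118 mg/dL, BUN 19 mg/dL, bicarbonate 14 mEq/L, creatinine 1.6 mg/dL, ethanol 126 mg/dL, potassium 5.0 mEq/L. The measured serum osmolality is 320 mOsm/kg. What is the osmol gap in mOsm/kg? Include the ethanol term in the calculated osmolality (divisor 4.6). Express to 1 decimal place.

Calculated osmolality = 2·Na + glucose/18 + BUN/2.8 + ethanol/4.6
= 2·136 + 118/18 + 19/2.8 + 126/4.6
= 272 + 6.56 + 6.79 + 27.39
= 312.74 mOsm/kg ≈ 312.7 mOsm/kg
Osmolar gap = measured − calculated = 320 − 312.7 = 7.3 mOsm/kg

7.3 mOsm/kg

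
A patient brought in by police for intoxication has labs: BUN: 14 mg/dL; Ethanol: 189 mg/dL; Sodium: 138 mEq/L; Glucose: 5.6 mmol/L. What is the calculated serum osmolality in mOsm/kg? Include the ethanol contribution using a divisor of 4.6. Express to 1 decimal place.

327.7 mOsm/kg

Calculated osmolality = 2·Na + glucose + BUN/2.8 + ethanol/4.6
= 2·138 + 5.6 + 14/2.8 + 189/4.6
= 276 + 5.60 + 5 + 41.09
= 327.69 mOsm/kg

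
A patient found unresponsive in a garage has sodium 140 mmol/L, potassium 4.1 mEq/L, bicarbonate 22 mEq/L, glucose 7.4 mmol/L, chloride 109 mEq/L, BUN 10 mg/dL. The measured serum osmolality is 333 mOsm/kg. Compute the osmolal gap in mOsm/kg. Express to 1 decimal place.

42.0 mOsm/kg

Calculated osmolality = 2·Na + glucose + BUN/2.8
= 2·140 + 7.4 + 10/2.8
= 280 + 7.40 + 3.57
= 290.97 mOsm/kg ≈ 291.0 mOsm/kg
Osmolar gap = measured − calculated = 333 − 291.0 = 42.0 mOsm/kg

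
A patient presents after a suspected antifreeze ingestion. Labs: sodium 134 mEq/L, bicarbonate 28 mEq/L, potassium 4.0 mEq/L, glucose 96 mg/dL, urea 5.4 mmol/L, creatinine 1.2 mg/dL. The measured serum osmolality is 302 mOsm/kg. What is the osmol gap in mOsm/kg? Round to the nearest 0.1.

23.3 mOsm/kg

Calculated osmolality = 2·Na + glucose/18 + urea
= 2·134 + 96/18 + 5.4
= 268 + 5.33 + 5.40
= 278.73 mOsm/kg ≈ 278.7 mOsm/kg
Osmolar gap = measured − calculated = 302 − 278.7 = 23.3 mOsm/kg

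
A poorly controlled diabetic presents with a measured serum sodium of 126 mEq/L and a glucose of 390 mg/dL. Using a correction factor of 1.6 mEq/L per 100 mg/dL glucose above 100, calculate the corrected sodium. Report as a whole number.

131 mEq/L

Corrected Na = measured Na + 1.6 · (glucose − 100)/100
= 126 + 1.6 · (390 − 100)/100
= 126 + 4.6
= 130.6 mEq/L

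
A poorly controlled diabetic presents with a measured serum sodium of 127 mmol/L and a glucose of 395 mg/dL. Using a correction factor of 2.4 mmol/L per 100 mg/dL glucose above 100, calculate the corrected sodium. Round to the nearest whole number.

Corrected Na = measured Na + 2.4 · (glucose − 100)/100
= 127 + 2.4 · (395 − 100)/100
= 127 + 7.1
= 134.1 mmol/L

134 mmol/L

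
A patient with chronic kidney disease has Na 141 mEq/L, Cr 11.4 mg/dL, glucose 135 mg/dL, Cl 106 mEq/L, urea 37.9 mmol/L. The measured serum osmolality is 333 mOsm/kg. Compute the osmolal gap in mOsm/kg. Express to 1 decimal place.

Calculated osmolality = 2·Na + glucose/18 + urea
= 2·141 + 135/18 + 37.9
= 282 + 7.50 + 37.90
= 327.4 mOsm/kg ≈ 327.4 mOsm/kg
Osmolar gap = measured − calculated = 333 − 327.4 = 5.6 mOsm/kg

5.6 mOsm/kg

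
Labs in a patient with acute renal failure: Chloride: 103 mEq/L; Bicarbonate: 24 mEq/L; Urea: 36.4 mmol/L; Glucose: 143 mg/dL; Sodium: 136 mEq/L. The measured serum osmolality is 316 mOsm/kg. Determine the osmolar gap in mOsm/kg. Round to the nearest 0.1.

-0.3 mOsm/kg

Calculated osmolality = 2·Na + glucose/18 + urea
= 2·136 + 143/18 + 36.4
= 272 + 7.94 + 36.40
= 316.34 mOsm/kg ≈ 316.3 mOsm/kg
Osmolar gap = measured − calculated = 316 − 316.3 = -0.3 mOsm/kg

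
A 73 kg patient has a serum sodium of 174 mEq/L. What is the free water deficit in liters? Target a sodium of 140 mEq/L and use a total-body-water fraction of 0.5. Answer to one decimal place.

8.9 L

TBW = 0.5 · 73 = 36.5 L
Free water deficit = TBW · (Na/140 − 1)
= 36.5 · (174/140 − 1)
= 36.5 · 0.2429
= 8.87 L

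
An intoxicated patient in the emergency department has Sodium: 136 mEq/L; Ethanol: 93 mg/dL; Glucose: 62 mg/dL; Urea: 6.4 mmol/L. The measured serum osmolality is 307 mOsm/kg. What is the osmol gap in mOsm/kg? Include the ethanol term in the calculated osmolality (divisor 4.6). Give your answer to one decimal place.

4.9 mOsm/kg

Calculated osmolality = 2·Na + glucose/18 + urea + ethanol/4.6
= 2·136 + 62/18 + 6.4 + 93/4.6
= 272 + 3.44 + 6.40 + 20.22
= 302.06 mOsm/kg ≈ 302.1 mOsm/kg
Osmolar gap = measured − calculated = 307 − 302.1 = 4.9 mOsm/kg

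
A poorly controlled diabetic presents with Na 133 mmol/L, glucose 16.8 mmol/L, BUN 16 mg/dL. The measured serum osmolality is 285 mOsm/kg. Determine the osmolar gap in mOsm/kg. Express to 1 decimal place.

Calculated osmolality = 2·Na + glucose + BUN/2.8
= 2·133 + 16.8 + 16/2.8
= 266 + 16.80 + 5.71
= 288.51 mOsm/kg ≈ 288.5 mOsm/kg
Osmolar gap = measured − calculated = 285 − 288.5 = -3.5 mOsm/kg

-3.5 mOsm/kg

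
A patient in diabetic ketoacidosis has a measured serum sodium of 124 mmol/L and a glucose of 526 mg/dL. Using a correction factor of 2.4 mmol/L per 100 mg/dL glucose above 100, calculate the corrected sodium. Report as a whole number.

Corrected Na = measured Na + 2.4 · (glucose − 100)/100
= 124 + 2.4 · (526 − 100)/100
= 124 + 10.2
= 134.2 mmol/L

134 mmol/L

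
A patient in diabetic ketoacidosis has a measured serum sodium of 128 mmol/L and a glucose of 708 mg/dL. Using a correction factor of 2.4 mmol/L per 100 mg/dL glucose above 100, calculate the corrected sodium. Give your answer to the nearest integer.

Corrected Na = measured Na + 2.4 · (glucose − 100)/100
= 128 + 2.4 · (708 − 100)/100
= 128 + 14.6
= 142.6 mmol/L

143 mmol/L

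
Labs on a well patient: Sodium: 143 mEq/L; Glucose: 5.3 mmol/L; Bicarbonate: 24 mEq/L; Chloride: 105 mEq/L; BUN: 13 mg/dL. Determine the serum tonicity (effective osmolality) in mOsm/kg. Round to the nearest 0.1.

Effective osmolality excludes urea (freely permeant across cell membranes):
2·Na + glucose
= 2·143 + 5.3
= 286 + 5.3
= 291.3 mOsm/kg

291.3 mOsm/kg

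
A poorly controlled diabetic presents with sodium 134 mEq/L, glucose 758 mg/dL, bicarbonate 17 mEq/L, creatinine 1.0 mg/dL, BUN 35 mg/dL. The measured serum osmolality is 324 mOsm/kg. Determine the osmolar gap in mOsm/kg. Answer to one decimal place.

Calculated osmolality = 2·Na + glucose/18 + BUN/2.8
= 2·134 + 758/18 + 35/2.8
= 268 + 42.11 + 12.50
= 322.61 mOsm/kg ≈ 322.6 mOsm/kg
Osmolar gap = measured − calculated = 324 − 322.6 = 1.4 mOsm/kg

1.4 mOsm/kg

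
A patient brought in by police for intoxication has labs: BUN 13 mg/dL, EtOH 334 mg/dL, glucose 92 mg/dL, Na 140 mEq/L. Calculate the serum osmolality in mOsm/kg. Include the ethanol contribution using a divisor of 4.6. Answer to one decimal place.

362.4 mOsm/kg

Calculated osmolality = 2·Na + glucose/18 + BUN/2.8 + ethanol/4.6
= 2·140 + 92/18 + 13/2.8 + 334/4.6
= 280 + 5.11 + 4.64 + 72.61
= 362.36 mOsm/kg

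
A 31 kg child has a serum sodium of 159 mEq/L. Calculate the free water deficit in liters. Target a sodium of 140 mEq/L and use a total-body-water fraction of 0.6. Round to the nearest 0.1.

2.5 L

TBW = 0.6 · 31 = 18.6 L
Free water deficit = TBW · (Na/140 − 1)
= 18.6 · (159/140 − 1)
= 18.6 · 0.1357
= 2.52 L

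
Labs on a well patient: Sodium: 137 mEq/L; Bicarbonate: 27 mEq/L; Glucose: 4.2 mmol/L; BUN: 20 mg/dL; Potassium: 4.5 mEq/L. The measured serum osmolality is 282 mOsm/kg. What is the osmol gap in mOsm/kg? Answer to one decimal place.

Calculated osmolality = 2·Na + glucose + BUN/2.8
= 2·137 + 4.2 + 20/2.8
= 274 + 4.20 + 7.14
= 285.34 mOsm/kg ≈ 285.3 mOsm/kg
Osmolar gap = measured − calculated = 282 − 285.3 = -3.3 mOsm/kg

-3.3 mOsm/kg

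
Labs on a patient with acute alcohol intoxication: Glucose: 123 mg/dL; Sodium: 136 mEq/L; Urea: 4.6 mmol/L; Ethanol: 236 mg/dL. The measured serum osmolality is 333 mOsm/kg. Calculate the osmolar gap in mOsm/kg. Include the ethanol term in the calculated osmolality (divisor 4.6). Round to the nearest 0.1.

Calculated osmolality = 2·Na + glucose/18 + urea + ethanol/4.6
= 2·136 + 123/18 + 4.6 + 236/4.6
= 272 + 6.83 + 4.60 + 51.30
= 334.73 mOsm/kg ≈ 334.7 mOsm/kg
Osmolar gap = measured − calculated = 333 − 334.7 = -1.7 mOsm/kg

-1.7 mOsm/kg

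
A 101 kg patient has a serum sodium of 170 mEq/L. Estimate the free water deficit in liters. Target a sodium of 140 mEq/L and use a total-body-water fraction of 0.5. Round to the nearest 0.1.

10.8 L

TBW = 0.5 · 101 = 50.5 L
Free water deficit = TBW · (Na/140 − 1)
= 50.5 · (170/140 − 1)
= 50.5 · 0.2143
= 10.82 L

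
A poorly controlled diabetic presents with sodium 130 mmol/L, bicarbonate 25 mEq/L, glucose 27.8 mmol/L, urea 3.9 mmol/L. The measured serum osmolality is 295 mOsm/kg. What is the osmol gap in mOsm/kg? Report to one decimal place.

3.3 mOsm/kg

Calculated osmolality = 2·Na + glucose + urea
= 2·130 + 27.8 + 3.9
= 260 + 27.80 + 3.90
= 291.7 mOsm/kg ≈ 291.7 mOsm/kg
Osmolar gap = measured − calculated = 295 − 291.7 = 3.3 mOsm/kg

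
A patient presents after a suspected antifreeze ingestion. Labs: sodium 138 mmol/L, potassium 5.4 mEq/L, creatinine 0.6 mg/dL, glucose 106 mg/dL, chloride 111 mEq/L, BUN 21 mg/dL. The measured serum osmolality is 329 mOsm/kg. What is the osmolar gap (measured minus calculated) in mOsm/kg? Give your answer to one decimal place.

Calculated osmolality = 2·Na + glucose/18 + BUN/2.8
= 2·138 + 106/18 + 21/2.8
= 276 + 5.89 + 7.50
= 289.39 mOsm/kg ≈ 289.4 mOsm/kg
Osmolar gap = measured − calculated = 329 − 289.4 = 39.6 mOsm/kg

39.6 mOsm/kg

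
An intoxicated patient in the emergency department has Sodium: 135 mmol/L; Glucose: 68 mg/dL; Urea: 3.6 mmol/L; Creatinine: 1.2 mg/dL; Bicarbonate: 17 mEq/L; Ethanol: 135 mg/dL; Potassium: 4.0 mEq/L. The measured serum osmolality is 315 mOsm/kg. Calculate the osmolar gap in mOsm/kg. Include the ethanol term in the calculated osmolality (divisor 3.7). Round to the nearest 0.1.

Calculated osmolality = 2·Na + glucose/18 + urea + ethanol/3.7
= 2·135 + 68/18 + 3.6 + 135/3.7
= 270 + 3.78 + 3.60 + 36.49
= 313.87 mOsm/kg ≈ 313.9 mOsm/kg
Osmolar gap = measured − calculated = 315 − 313.9 = 1.1 mOsm/kg

1.1 mOsm/kg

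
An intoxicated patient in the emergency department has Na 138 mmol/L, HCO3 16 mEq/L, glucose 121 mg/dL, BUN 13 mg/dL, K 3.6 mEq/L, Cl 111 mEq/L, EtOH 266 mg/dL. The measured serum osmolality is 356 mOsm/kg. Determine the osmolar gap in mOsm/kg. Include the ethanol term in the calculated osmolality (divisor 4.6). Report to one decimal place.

10.8 mOsm/kg

Calculated osmolality = 2·Na + glucose/18 + BUN/2.8 + ethanol/4.6
= 2·138 + 121/18 + 13/2.8 + 266/4.6
= 276 + 6.72 + 4.64 + 57.83
= 345.19 mOsm/kg ≈ 345.2 mOsm/kg
Osmolar gap = measured − calculated = 356 − 345.2 = 10.8 mOsm/kg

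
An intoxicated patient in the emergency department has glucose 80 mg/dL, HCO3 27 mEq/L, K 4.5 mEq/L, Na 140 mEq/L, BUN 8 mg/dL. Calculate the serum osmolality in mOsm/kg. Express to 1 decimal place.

Calculated osmolality = 2·Na + glucose/18 + BUN/2.8
= 2·140 + 80/18 + 8/2.8
= 280 + 4.44 + 2.86
= 287.3 mOsm/kg

287.3 mOsm/kg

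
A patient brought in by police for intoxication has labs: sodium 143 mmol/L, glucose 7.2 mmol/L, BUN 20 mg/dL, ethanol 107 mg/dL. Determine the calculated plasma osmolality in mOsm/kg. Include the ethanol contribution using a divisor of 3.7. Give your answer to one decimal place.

Calculated osmolality = 2·Na + glucose + BUN/2.8 + ethanol/3.7
= 2·143 + 7.2 + 20/2.8 + 107/3.7
= 286 + 7.20 + 7.14 + 28.92
= 329.26 mOsm/kg

329.3 mOsm/kg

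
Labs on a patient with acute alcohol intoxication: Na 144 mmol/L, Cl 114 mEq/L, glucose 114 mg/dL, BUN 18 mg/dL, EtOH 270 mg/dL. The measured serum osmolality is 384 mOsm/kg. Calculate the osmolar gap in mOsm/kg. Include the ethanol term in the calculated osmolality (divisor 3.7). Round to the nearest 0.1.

10.3 mOsm/kg

Calculated osmolality = 2·Na + glucose/18 + BUN/2.8 + ethanol/3.7
= 2·144 + 114/18 + 18/2.8 + 270/3.7
= 288 + 6.33 + 6.43 + 72.97
= 373.73 mOsm/kg ≈ 373.7 mOsm/kg
Osmolar gap = measured − calculated = 384 − 373.7 = 10.3 mOsm/kg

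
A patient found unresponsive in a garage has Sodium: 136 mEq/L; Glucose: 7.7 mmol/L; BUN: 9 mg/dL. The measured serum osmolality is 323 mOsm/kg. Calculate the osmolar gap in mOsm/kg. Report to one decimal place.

Calculated osmolality = 2·Na + glucose + BUN/2.8
= 2·136 + 7.7 + 9/2.8
= 272 + 7.70 + 3.21
= 282.91 mOsm/kg ≈ 282.9 mOsm/kg
Osmolar gap = measured − calculated = 323 − 282.9 = 40.1 mOsm/kg

40.1 mOsm/kg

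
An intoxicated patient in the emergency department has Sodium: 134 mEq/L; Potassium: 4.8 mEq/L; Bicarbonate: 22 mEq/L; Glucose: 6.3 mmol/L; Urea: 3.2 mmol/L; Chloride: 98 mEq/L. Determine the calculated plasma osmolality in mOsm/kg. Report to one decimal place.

277.5 mOsm/kg

Calculated osmolality = 2·Na + glucose + urea
= 2·134 + 6.3 + 3.2
= 268 + 6.30 + 3.20
= 277.5 mOsm/kg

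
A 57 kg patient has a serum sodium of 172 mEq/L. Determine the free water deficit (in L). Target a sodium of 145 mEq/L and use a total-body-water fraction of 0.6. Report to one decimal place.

6.4 L

TBW = 0.6 · 57 = 34.2 L
Free water deficit = TBW · (Na/145 − 1)
= 34.2 · (172/145 − 1)
= 34.2 · 0.1862
= 6.37 L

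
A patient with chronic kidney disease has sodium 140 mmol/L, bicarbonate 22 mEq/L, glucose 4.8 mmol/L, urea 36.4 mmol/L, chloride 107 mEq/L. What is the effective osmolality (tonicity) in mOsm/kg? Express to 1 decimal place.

Effective osmolality excludes urea (freely permeant across cell membranes):
2·Na + glucose
= 2·140 + 4.8
= 280 + 4.8
= 284.8 mOsm/kg

284.8 mOsm/kg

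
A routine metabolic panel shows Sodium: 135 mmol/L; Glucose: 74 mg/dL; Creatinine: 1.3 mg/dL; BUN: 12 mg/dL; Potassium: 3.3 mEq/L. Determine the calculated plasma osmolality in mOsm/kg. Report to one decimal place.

Calculated osmolality = 2·Na + glucose/18 + BUN/2.8
= 2·135 + 74/18 + 12/2.8
= 270 + 4.11 + 4.29
= 278.4 mOsm/kg

278.4 mOsm/kg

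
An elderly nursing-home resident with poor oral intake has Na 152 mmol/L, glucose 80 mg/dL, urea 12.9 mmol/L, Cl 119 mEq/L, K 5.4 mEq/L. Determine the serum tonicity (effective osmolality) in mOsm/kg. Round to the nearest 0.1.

Effective osmolality excludes urea (freely permeant across cell membranes):
2·Na + glucose/18
= 2·152 + 80/18
= 304 + 4.44
= 308.44 mOsm/kg

308.4 mOsm/kg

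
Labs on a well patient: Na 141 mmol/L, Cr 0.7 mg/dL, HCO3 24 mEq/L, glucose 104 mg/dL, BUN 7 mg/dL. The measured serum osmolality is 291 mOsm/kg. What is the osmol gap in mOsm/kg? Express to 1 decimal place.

0.7 mOsm/kg

Calculated osmolality = 2·Na + glucose/18 + BUN/2.8
= 2·141 + 104/18 + 7/2.8
= 282 + 5.78 + 2.50
= 290.28 mOsm/kg ≈ 290.3 mOsm/kg
Osmolar gap = measured − calculated = 291 − 290.3 = 0.7 mOsm/kg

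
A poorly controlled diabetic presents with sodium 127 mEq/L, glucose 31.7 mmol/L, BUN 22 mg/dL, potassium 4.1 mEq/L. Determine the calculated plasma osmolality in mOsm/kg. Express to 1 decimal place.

Calculated osmolality = 2·Na + glucose + BUN/2.8
= 2·127 + 31.7 + 22/2.8
= 254 + 31.70 + 7.86
= 293.56 mOsm/kg

293.6 mOsm/kg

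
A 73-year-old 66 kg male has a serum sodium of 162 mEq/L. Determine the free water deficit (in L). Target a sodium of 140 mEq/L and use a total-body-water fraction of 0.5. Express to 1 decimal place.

5.2 L

TBW = 0.5 · 66 = 33 L
Free water deficit = TBW · (Na/140 − 1)
= 33 · (162/140 − 1)
= 33 · 0.1571
= 5.18 L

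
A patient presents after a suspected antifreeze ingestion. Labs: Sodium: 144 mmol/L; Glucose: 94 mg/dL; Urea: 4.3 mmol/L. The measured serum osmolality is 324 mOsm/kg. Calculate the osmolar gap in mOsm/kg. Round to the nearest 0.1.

Calculated osmolality = 2·Na + glucose/18 + urea
= 2·144 + 94/18 + 4.3
= 288 + 5.22 + 4.30
= 297.52 mOsm/kg ≈ 297.5 mOsm/kg
Osmolar gap = measured − calculated = 324 − 297.5 = 26.5 mOsm/kg

26.5 mOsm/kg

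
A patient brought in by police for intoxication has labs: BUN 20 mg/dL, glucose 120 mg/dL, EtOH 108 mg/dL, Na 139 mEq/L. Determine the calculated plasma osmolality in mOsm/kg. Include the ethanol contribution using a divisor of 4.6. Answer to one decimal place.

Calculated osmolality = 2·Na + glucose/18 + BUN/2.8 + ethanol/4.6
= 2·139 + 120/18 + 20/2.8 + 108/4.6
= 278 + 6.67 + 7.14 + 23.48
= 315.29 mOsm/kg

315.3 mOsm/kg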